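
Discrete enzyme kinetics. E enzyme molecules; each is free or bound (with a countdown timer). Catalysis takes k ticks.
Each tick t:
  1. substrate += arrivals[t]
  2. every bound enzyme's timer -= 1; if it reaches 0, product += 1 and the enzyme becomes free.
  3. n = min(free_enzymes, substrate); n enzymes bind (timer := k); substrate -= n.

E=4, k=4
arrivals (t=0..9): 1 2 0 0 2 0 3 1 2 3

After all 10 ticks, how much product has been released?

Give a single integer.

t=0: arr=1 -> substrate=0 bound=1 product=0
t=1: arr=2 -> substrate=0 bound=3 product=0
t=2: arr=0 -> substrate=0 bound=3 product=0
t=3: arr=0 -> substrate=0 bound=3 product=0
t=4: arr=2 -> substrate=0 bound=4 product=1
t=5: arr=0 -> substrate=0 bound=2 product=3
t=6: arr=3 -> substrate=1 bound=4 product=3
t=7: arr=1 -> substrate=2 bound=4 product=3
t=8: arr=2 -> substrate=2 bound=4 product=5
t=9: arr=3 -> substrate=5 bound=4 product=5

Answer: 5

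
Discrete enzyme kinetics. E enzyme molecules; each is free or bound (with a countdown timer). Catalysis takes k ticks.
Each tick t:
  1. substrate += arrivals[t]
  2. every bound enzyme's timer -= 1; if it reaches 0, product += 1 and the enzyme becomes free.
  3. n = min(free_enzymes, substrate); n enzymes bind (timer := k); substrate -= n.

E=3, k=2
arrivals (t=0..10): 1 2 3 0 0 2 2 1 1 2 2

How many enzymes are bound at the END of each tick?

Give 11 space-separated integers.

t=0: arr=1 -> substrate=0 bound=1 product=0
t=1: arr=2 -> substrate=0 bound=3 product=0
t=2: arr=3 -> substrate=2 bound=3 product=1
t=3: arr=0 -> substrate=0 bound=3 product=3
t=4: arr=0 -> substrate=0 bound=2 product=4
t=5: arr=2 -> substrate=0 bound=2 product=6
t=6: arr=2 -> substrate=1 bound=3 product=6
t=7: arr=1 -> substrate=0 bound=3 product=8
t=8: arr=1 -> substrate=0 bound=3 product=9
t=9: arr=2 -> substrate=0 bound=3 product=11
t=10: arr=2 -> substrate=1 bound=3 product=12

Answer: 1 3 3 3 2 2 3 3 3 3 3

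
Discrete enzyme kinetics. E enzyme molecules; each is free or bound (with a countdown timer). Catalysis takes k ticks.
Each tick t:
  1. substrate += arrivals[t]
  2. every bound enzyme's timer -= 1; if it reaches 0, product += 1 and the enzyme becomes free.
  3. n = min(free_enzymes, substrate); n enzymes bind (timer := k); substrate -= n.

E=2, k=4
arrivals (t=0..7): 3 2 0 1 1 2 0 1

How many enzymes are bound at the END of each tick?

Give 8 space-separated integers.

Answer: 2 2 2 2 2 2 2 2

Derivation:
t=0: arr=3 -> substrate=1 bound=2 product=0
t=1: arr=2 -> substrate=3 bound=2 product=0
t=2: arr=0 -> substrate=3 bound=2 product=0
t=3: arr=1 -> substrate=4 bound=2 product=0
t=4: arr=1 -> substrate=3 bound=2 product=2
t=5: arr=2 -> substrate=5 bound=2 product=2
t=6: arr=0 -> substrate=5 bound=2 product=2
t=7: arr=1 -> substrate=6 bound=2 product=2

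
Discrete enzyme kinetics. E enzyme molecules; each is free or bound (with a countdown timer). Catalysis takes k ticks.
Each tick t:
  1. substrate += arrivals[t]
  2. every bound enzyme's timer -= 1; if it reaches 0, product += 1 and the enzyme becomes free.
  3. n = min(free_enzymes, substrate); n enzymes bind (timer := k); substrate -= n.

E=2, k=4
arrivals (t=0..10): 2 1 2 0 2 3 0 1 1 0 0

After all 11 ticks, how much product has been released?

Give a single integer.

Answer: 4

Derivation:
t=0: arr=2 -> substrate=0 bound=2 product=0
t=1: arr=1 -> substrate=1 bound=2 product=0
t=2: arr=2 -> substrate=3 bound=2 product=0
t=3: arr=0 -> substrate=3 bound=2 product=0
t=4: arr=2 -> substrate=3 bound=2 product=2
t=5: arr=3 -> substrate=6 bound=2 product=2
t=6: arr=0 -> substrate=6 bound=2 product=2
t=7: arr=1 -> substrate=7 bound=2 product=2
t=8: arr=1 -> substrate=6 bound=2 product=4
t=9: arr=0 -> substrate=6 bound=2 product=4
t=10: arr=0 -> substrate=6 bound=2 product=4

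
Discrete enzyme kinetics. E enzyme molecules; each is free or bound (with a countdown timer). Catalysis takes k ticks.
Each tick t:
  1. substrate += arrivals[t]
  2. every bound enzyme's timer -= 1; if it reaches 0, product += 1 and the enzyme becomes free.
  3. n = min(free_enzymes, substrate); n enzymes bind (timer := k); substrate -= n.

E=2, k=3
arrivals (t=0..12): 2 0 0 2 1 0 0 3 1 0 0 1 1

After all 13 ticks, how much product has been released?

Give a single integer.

Answer: 7

Derivation:
t=0: arr=2 -> substrate=0 bound=2 product=0
t=1: arr=0 -> substrate=0 bound=2 product=0
t=2: arr=0 -> substrate=0 bound=2 product=0
t=3: arr=2 -> substrate=0 bound=2 product=2
t=4: arr=1 -> substrate=1 bound=2 product=2
t=5: arr=0 -> substrate=1 bound=2 product=2
t=6: arr=0 -> substrate=0 bound=1 product=4
t=7: arr=3 -> substrate=2 bound=2 product=4
t=8: arr=1 -> substrate=3 bound=2 product=4
t=9: arr=0 -> substrate=2 bound=2 product=5
t=10: arr=0 -> substrate=1 bound=2 product=6
t=11: arr=1 -> substrate=2 bound=2 product=6
t=12: arr=1 -> substrate=2 bound=2 product=7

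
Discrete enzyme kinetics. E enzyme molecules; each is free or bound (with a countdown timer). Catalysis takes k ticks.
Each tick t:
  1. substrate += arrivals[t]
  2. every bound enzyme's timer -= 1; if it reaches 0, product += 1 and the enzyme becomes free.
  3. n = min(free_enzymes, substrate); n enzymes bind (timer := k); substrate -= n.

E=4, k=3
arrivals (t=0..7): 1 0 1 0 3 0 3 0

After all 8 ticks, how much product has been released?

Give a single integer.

t=0: arr=1 -> substrate=0 bound=1 product=0
t=1: arr=0 -> substrate=0 bound=1 product=0
t=2: arr=1 -> substrate=0 bound=2 product=0
t=3: arr=0 -> substrate=0 bound=1 product=1
t=4: arr=3 -> substrate=0 bound=4 product=1
t=5: arr=0 -> substrate=0 bound=3 product=2
t=6: arr=3 -> substrate=2 bound=4 product=2
t=7: arr=0 -> substrate=0 bound=3 product=5

Answer: 5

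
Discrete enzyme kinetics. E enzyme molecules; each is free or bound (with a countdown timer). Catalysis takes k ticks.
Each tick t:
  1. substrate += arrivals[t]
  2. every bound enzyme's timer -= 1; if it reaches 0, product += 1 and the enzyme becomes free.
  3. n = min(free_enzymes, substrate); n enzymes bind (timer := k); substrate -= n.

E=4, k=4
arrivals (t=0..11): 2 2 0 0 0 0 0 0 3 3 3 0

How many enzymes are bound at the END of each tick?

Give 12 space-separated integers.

Answer: 2 4 4 4 2 0 0 0 3 4 4 4

Derivation:
t=0: arr=2 -> substrate=0 bound=2 product=0
t=1: arr=2 -> substrate=0 bound=4 product=0
t=2: arr=0 -> substrate=0 bound=4 product=0
t=3: arr=0 -> substrate=0 bound=4 product=0
t=4: arr=0 -> substrate=0 bound=2 product=2
t=5: arr=0 -> substrate=0 bound=0 product=4
t=6: arr=0 -> substrate=0 bound=0 product=4
t=7: arr=0 -> substrate=0 bound=0 product=4
t=8: arr=3 -> substrate=0 bound=3 product=4
t=9: arr=3 -> substrate=2 bound=4 product=4
t=10: arr=3 -> substrate=5 bound=4 product=4
t=11: arr=0 -> substrate=5 bound=4 product=4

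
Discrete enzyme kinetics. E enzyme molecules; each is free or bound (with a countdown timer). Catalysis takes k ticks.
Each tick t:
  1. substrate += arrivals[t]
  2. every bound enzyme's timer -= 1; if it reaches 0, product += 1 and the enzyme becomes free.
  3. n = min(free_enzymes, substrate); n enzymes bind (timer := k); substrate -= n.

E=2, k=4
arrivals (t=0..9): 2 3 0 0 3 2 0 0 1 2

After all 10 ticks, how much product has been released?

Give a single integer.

Answer: 4

Derivation:
t=0: arr=2 -> substrate=0 bound=2 product=0
t=1: arr=3 -> substrate=3 bound=2 product=0
t=2: arr=0 -> substrate=3 bound=2 product=0
t=3: arr=0 -> substrate=3 bound=2 product=0
t=4: arr=3 -> substrate=4 bound=2 product=2
t=5: arr=2 -> substrate=6 bound=2 product=2
t=6: arr=0 -> substrate=6 bound=2 product=2
t=7: arr=0 -> substrate=6 bound=2 product=2
t=8: arr=1 -> substrate=5 bound=2 product=4
t=9: arr=2 -> substrate=7 bound=2 product=4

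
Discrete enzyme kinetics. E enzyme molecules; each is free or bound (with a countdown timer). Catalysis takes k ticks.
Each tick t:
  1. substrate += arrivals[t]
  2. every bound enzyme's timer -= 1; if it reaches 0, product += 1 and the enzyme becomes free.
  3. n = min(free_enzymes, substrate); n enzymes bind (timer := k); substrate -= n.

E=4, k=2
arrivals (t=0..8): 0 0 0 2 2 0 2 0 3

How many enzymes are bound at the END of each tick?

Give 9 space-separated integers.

Answer: 0 0 0 2 4 2 2 2 3

Derivation:
t=0: arr=0 -> substrate=0 bound=0 product=0
t=1: arr=0 -> substrate=0 bound=0 product=0
t=2: arr=0 -> substrate=0 bound=0 product=0
t=3: arr=2 -> substrate=0 bound=2 product=0
t=4: arr=2 -> substrate=0 bound=4 product=0
t=5: arr=0 -> substrate=0 bound=2 product=2
t=6: arr=2 -> substrate=0 bound=2 product=4
t=7: arr=0 -> substrate=0 bound=2 product=4
t=8: arr=3 -> substrate=0 bound=3 product=6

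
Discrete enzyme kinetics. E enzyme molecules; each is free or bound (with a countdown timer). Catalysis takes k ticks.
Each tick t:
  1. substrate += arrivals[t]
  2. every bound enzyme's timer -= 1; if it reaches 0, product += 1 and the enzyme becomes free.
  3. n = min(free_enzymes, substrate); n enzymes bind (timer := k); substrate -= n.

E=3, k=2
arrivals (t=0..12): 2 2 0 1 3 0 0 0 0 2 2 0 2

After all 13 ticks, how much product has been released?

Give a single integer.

Answer: 11

Derivation:
t=0: arr=2 -> substrate=0 bound=2 product=0
t=1: arr=2 -> substrate=1 bound=3 product=0
t=2: arr=0 -> substrate=0 bound=2 product=2
t=3: arr=1 -> substrate=0 bound=2 product=3
t=4: arr=3 -> substrate=1 bound=3 product=4
t=5: arr=0 -> substrate=0 bound=3 product=5
t=6: arr=0 -> substrate=0 bound=1 product=7
t=7: arr=0 -> substrate=0 bound=0 product=8
t=8: arr=0 -> substrate=0 bound=0 product=8
t=9: arr=2 -> substrate=0 bound=2 product=8
t=10: arr=2 -> substrate=1 bound=3 product=8
t=11: arr=0 -> substrate=0 bound=2 product=10
t=12: arr=2 -> substrate=0 bound=3 product=11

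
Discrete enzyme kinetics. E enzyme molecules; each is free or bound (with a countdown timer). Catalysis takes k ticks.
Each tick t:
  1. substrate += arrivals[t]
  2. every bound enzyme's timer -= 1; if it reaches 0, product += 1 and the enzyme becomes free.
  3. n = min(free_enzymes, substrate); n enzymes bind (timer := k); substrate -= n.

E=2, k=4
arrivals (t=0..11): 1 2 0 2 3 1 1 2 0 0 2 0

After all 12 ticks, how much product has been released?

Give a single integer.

Answer: 4

Derivation:
t=0: arr=1 -> substrate=0 bound=1 product=0
t=1: arr=2 -> substrate=1 bound=2 product=0
t=2: arr=0 -> substrate=1 bound=2 product=0
t=3: arr=2 -> substrate=3 bound=2 product=0
t=4: arr=3 -> substrate=5 bound=2 product=1
t=5: arr=1 -> substrate=5 bound=2 product=2
t=6: arr=1 -> substrate=6 bound=2 product=2
t=7: arr=2 -> substrate=8 bound=2 product=2
t=8: arr=0 -> substrate=7 bound=2 product=3
t=9: arr=0 -> substrate=6 bound=2 product=4
t=10: arr=2 -> substrate=8 bound=2 product=4
t=11: arr=0 -> substrate=8 bound=2 product=4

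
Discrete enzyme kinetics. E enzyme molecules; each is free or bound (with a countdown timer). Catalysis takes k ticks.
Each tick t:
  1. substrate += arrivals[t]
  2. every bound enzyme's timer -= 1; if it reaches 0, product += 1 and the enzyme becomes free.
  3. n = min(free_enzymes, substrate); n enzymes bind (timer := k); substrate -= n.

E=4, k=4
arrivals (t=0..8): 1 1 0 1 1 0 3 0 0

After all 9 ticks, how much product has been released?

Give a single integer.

Answer: 4

Derivation:
t=0: arr=1 -> substrate=0 bound=1 product=0
t=1: arr=1 -> substrate=0 bound=2 product=0
t=2: arr=0 -> substrate=0 bound=2 product=0
t=3: arr=1 -> substrate=0 bound=3 product=0
t=4: arr=1 -> substrate=0 bound=3 product=1
t=5: arr=0 -> substrate=0 bound=2 product=2
t=6: arr=3 -> substrate=1 bound=4 product=2
t=7: arr=0 -> substrate=0 bound=4 product=3
t=8: arr=0 -> substrate=0 bound=3 product=4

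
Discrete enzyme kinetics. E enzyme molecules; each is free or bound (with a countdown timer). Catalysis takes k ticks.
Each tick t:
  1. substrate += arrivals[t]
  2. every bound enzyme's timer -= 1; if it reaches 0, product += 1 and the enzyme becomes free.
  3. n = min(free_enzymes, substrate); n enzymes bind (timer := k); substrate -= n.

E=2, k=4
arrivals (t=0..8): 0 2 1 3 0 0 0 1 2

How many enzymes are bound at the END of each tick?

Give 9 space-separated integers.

Answer: 0 2 2 2 2 2 2 2 2

Derivation:
t=0: arr=0 -> substrate=0 bound=0 product=0
t=1: arr=2 -> substrate=0 bound=2 product=0
t=2: arr=1 -> substrate=1 bound=2 product=0
t=3: arr=3 -> substrate=4 bound=2 product=0
t=4: arr=0 -> substrate=4 bound=2 product=0
t=5: arr=0 -> substrate=2 bound=2 product=2
t=6: arr=0 -> substrate=2 bound=2 product=2
t=7: arr=1 -> substrate=3 bound=2 product=2
t=8: arr=2 -> substrate=5 bound=2 product=2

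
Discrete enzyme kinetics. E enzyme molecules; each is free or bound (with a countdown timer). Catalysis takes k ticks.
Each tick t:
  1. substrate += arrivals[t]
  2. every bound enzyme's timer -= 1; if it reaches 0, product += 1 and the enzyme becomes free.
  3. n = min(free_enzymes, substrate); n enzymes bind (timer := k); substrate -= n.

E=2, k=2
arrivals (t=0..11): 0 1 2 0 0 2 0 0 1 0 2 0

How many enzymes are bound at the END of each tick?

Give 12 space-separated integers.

t=0: arr=0 -> substrate=0 bound=0 product=0
t=1: arr=1 -> substrate=0 bound=1 product=0
t=2: arr=2 -> substrate=1 bound=2 product=0
t=3: arr=0 -> substrate=0 bound=2 product=1
t=4: arr=0 -> substrate=0 bound=1 product=2
t=5: arr=2 -> substrate=0 bound=2 product=3
t=6: arr=0 -> substrate=0 bound=2 product=3
t=7: arr=0 -> substrate=0 bound=0 product=5
t=8: arr=1 -> substrate=0 bound=1 product=5
t=9: arr=0 -> substrate=0 bound=1 product=5
t=10: arr=2 -> substrate=0 bound=2 product=6
t=11: arr=0 -> substrate=0 bound=2 product=6

Answer: 0 1 2 2 1 2 2 0 1 1 2 2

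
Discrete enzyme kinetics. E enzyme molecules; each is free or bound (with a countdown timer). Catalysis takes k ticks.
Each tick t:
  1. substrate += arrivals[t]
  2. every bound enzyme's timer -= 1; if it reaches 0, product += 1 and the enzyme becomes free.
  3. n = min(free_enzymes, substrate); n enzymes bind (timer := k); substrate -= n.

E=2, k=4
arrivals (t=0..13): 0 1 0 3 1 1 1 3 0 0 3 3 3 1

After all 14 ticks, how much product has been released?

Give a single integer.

t=0: arr=0 -> substrate=0 bound=0 product=0
t=1: arr=1 -> substrate=0 bound=1 product=0
t=2: arr=0 -> substrate=0 bound=1 product=0
t=3: arr=3 -> substrate=2 bound=2 product=0
t=4: arr=1 -> substrate=3 bound=2 product=0
t=5: arr=1 -> substrate=3 bound=2 product=1
t=6: arr=1 -> substrate=4 bound=2 product=1
t=7: arr=3 -> substrate=6 bound=2 product=2
t=8: arr=0 -> substrate=6 bound=2 product=2
t=9: arr=0 -> substrate=5 bound=2 product=3
t=10: arr=3 -> substrate=8 bound=2 product=3
t=11: arr=3 -> substrate=10 bound=2 product=4
t=12: arr=3 -> substrate=13 bound=2 product=4
t=13: arr=1 -> substrate=13 bound=2 product=5

Answer: 5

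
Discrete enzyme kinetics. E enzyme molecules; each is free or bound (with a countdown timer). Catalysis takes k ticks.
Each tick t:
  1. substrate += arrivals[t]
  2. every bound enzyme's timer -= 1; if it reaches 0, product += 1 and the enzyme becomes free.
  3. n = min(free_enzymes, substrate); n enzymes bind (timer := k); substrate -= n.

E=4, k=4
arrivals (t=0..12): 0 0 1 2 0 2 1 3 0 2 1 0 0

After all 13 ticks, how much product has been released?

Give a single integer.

t=0: arr=0 -> substrate=0 bound=0 product=0
t=1: arr=0 -> substrate=0 bound=0 product=0
t=2: arr=1 -> substrate=0 bound=1 product=0
t=3: arr=2 -> substrate=0 bound=3 product=0
t=4: arr=0 -> substrate=0 bound=3 product=0
t=5: arr=2 -> substrate=1 bound=4 product=0
t=6: arr=1 -> substrate=1 bound=4 product=1
t=7: arr=3 -> substrate=2 bound=4 product=3
t=8: arr=0 -> substrate=2 bound=4 product=3
t=9: arr=2 -> substrate=3 bound=4 product=4
t=10: arr=1 -> substrate=3 bound=4 product=5
t=11: arr=0 -> substrate=1 bound=4 product=7
t=12: arr=0 -> substrate=1 bound=4 product=7

Answer: 7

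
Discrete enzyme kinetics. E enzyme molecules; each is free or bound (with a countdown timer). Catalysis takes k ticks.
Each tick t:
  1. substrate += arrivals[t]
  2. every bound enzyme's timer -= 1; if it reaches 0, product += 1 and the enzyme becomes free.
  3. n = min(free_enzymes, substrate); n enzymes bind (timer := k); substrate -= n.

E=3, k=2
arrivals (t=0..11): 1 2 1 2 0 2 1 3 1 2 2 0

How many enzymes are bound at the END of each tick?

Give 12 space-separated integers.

Answer: 1 3 3 3 2 2 3 3 3 3 3 3

Derivation:
t=0: arr=1 -> substrate=0 bound=1 product=0
t=1: arr=2 -> substrate=0 bound=3 product=0
t=2: arr=1 -> substrate=0 bound=3 product=1
t=3: arr=2 -> substrate=0 bound=3 product=3
t=4: arr=0 -> substrate=0 bound=2 product=4
t=5: arr=2 -> substrate=0 bound=2 product=6
t=6: arr=1 -> substrate=0 bound=3 product=6
t=7: arr=3 -> substrate=1 bound=3 product=8
t=8: arr=1 -> substrate=1 bound=3 product=9
t=9: arr=2 -> substrate=1 bound=3 product=11
t=10: arr=2 -> substrate=2 bound=3 product=12
t=11: arr=0 -> substrate=0 bound=3 product=14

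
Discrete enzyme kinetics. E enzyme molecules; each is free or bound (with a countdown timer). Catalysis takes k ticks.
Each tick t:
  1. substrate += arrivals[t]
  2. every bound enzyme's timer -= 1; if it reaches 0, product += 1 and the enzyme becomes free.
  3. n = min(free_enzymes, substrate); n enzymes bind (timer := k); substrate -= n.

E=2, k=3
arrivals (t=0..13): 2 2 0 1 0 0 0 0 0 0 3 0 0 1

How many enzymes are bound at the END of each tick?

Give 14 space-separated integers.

Answer: 2 2 2 2 2 2 1 1 1 0 2 2 2 2

Derivation:
t=0: arr=2 -> substrate=0 bound=2 product=0
t=1: arr=2 -> substrate=2 bound=2 product=0
t=2: arr=0 -> substrate=2 bound=2 product=0
t=3: arr=1 -> substrate=1 bound=2 product=2
t=4: arr=0 -> substrate=1 bound=2 product=2
t=5: arr=0 -> substrate=1 bound=2 product=2
t=6: arr=0 -> substrate=0 bound=1 product=4
t=7: arr=0 -> substrate=0 bound=1 product=4
t=8: arr=0 -> substrate=0 bound=1 product=4
t=9: arr=0 -> substrate=0 bound=0 product=5
t=10: arr=3 -> substrate=1 bound=2 product=5
t=11: arr=0 -> substrate=1 bound=2 product=5
t=12: arr=0 -> substrate=1 bound=2 product=5
t=13: arr=1 -> substrate=0 bound=2 product=7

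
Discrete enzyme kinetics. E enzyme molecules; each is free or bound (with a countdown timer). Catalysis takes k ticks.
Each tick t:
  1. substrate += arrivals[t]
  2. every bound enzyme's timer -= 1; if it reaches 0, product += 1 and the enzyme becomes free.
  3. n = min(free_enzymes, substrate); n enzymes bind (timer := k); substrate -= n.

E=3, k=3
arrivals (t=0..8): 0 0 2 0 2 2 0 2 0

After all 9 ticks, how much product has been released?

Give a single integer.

t=0: arr=0 -> substrate=0 bound=0 product=0
t=1: arr=0 -> substrate=0 bound=0 product=0
t=2: arr=2 -> substrate=0 bound=2 product=0
t=3: arr=0 -> substrate=0 bound=2 product=0
t=4: arr=2 -> substrate=1 bound=3 product=0
t=5: arr=2 -> substrate=1 bound=3 product=2
t=6: arr=0 -> substrate=1 bound=3 product=2
t=7: arr=2 -> substrate=2 bound=3 product=3
t=8: arr=0 -> substrate=0 bound=3 product=5

Answer: 5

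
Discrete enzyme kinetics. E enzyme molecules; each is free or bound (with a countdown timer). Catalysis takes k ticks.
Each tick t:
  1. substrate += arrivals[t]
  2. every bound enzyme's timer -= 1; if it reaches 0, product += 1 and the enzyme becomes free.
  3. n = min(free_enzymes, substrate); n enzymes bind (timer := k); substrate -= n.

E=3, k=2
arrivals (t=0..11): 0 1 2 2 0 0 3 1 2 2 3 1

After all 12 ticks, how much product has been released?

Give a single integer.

t=0: arr=0 -> substrate=0 bound=0 product=0
t=1: arr=1 -> substrate=0 bound=1 product=0
t=2: arr=2 -> substrate=0 bound=3 product=0
t=3: arr=2 -> substrate=1 bound=3 product=1
t=4: arr=0 -> substrate=0 bound=2 product=3
t=5: arr=0 -> substrate=0 bound=1 product=4
t=6: arr=3 -> substrate=0 bound=3 product=5
t=7: arr=1 -> substrate=1 bound=3 product=5
t=8: arr=2 -> substrate=0 bound=3 product=8
t=9: arr=2 -> substrate=2 bound=3 product=8
t=10: arr=3 -> substrate=2 bound=3 product=11
t=11: arr=1 -> substrate=3 bound=3 product=11

Answer: 11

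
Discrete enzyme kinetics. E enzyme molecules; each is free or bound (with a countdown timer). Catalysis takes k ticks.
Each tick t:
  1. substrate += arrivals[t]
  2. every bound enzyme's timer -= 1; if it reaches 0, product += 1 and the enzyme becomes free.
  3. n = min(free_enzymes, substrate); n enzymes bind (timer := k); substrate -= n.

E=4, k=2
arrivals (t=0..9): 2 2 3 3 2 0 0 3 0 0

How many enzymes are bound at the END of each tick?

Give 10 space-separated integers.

Answer: 2 4 4 4 4 4 2 3 3 0

Derivation:
t=0: arr=2 -> substrate=0 bound=2 product=0
t=1: arr=2 -> substrate=0 bound=4 product=0
t=2: arr=3 -> substrate=1 bound=4 product=2
t=3: arr=3 -> substrate=2 bound=4 product=4
t=4: arr=2 -> substrate=2 bound=4 product=6
t=5: arr=0 -> substrate=0 bound=4 product=8
t=6: arr=0 -> substrate=0 bound=2 product=10
t=7: arr=3 -> substrate=0 bound=3 product=12
t=8: arr=0 -> substrate=0 bound=3 product=12
t=9: arr=0 -> substrate=0 bound=0 product=15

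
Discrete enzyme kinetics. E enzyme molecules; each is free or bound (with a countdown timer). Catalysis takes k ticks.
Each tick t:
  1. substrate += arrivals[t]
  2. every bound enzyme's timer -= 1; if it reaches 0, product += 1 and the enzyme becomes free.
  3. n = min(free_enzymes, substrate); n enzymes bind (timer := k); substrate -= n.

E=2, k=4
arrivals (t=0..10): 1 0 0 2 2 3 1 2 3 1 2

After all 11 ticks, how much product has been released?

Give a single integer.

Answer: 3

Derivation:
t=0: arr=1 -> substrate=0 bound=1 product=0
t=1: arr=0 -> substrate=0 bound=1 product=0
t=2: arr=0 -> substrate=0 bound=1 product=0
t=3: arr=2 -> substrate=1 bound=2 product=0
t=4: arr=2 -> substrate=2 bound=2 product=1
t=5: arr=3 -> substrate=5 bound=2 product=1
t=6: arr=1 -> substrate=6 bound=2 product=1
t=7: arr=2 -> substrate=7 bound=2 product=2
t=8: arr=3 -> substrate=9 bound=2 product=3
t=9: arr=1 -> substrate=10 bound=2 product=3
t=10: arr=2 -> substrate=12 bound=2 product=3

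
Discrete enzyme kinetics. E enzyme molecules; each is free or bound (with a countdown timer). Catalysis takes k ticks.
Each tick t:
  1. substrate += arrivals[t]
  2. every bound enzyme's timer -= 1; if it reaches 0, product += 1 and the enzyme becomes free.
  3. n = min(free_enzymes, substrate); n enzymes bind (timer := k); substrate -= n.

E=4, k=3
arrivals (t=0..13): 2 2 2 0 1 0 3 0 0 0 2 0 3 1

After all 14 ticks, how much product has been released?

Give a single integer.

t=0: arr=2 -> substrate=0 bound=2 product=0
t=1: arr=2 -> substrate=0 bound=4 product=0
t=2: arr=2 -> substrate=2 bound=4 product=0
t=3: arr=0 -> substrate=0 bound=4 product=2
t=4: arr=1 -> substrate=0 bound=3 product=4
t=5: arr=0 -> substrate=0 bound=3 product=4
t=6: arr=3 -> substrate=0 bound=4 product=6
t=7: arr=0 -> substrate=0 bound=3 product=7
t=8: arr=0 -> substrate=0 bound=3 product=7
t=9: arr=0 -> substrate=0 bound=0 product=10
t=10: arr=2 -> substrate=0 bound=2 product=10
t=11: arr=0 -> substrate=0 bound=2 product=10
t=12: arr=3 -> substrate=1 bound=4 product=10
t=13: arr=1 -> substrate=0 bound=4 product=12

Answer: 12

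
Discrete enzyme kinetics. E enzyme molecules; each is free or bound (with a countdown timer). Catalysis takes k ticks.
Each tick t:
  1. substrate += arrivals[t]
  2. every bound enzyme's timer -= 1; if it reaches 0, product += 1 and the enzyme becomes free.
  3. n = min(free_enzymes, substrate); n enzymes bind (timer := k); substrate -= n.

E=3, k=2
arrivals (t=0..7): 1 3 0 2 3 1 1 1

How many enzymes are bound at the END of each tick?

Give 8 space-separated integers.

t=0: arr=1 -> substrate=0 bound=1 product=0
t=1: arr=3 -> substrate=1 bound=3 product=0
t=2: arr=0 -> substrate=0 bound=3 product=1
t=3: arr=2 -> substrate=0 bound=3 product=3
t=4: arr=3 -> substrate=2 bound=3 product=4
t=5: arr=1 -> substrate=1 bound=3 product=6
t=6: arr=1 -> substrate=1 bound=3 product=7
t=7: arr=1 -> substrate=0 bound=3 product=9

Answer: 1 3 3 3 3 3 3 3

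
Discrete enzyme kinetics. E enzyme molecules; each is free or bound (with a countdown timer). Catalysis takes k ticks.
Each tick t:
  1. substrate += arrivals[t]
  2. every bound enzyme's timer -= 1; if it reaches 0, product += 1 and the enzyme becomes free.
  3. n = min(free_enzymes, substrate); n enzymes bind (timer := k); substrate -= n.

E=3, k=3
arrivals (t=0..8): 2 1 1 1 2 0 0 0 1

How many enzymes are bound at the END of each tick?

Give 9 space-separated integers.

t=0: arr=2 -> substrate=0 bound=2 product=0
t=1: arr=1 -> substrate=0 bound=3 product=0
t=2: arr=1 -> substrate=1 bound=3 product=0
t=3: arr=1 -> substrate=0 bound=3 product=2
t=4: arr=2 -> substrate=1 bound=3 product=3
t=5: arr=0 -> substrate=1 bound=3 product=3
t=6: arr=0 -> substrate=0 bound=2 product=5
t=7: arr=0 -> substrate=0 bound=1 product=6
t=8: arr=1 -> substrate=0 bound=2 product=6

Answer: 2 3 3 3 3 3 2 1 2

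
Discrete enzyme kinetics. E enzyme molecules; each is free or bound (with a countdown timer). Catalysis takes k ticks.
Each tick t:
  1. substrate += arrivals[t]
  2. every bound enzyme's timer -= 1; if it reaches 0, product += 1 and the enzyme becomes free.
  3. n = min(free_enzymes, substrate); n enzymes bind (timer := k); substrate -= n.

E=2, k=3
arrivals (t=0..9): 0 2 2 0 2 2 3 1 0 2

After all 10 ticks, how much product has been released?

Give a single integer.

Answer: 4

Derivation:
t=0: arr=0 -> substrate=0 bound=0 product=0
t=1: arr=2 -> substrate=0 bound=2 product=0
t=2: arr=2 -> substrate=2 bound=2 product=0
t=3: arr=0 -> substrate=2 bound=2 product=0
t=4: arr=2 -> substrate=2 bound=2 product=2
t=5: arr=2 -> substrate=4 bound=2 product=2
t=6: arr=3 -> substrate=7 bound=2 product=2
t=7: arr=1 -> substrate=6 bound=2 product=4
t=8: arr=0 -> substrate=6 bound=2 product=4
t=9: arr=2 -> substrate=8 bound=2 product=4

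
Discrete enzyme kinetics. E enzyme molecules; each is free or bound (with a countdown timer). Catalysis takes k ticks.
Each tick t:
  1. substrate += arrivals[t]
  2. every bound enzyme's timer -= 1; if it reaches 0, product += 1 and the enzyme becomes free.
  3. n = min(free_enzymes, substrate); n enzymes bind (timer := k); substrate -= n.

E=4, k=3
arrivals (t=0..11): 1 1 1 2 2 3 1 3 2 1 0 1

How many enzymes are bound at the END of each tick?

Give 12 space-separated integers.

Answer: 1 2 3 4 4 4 4 4 4 4 4 4

Derivation:
t=0: arr=1 -> substrate=0 bound=1 product=0
t=1: arr=1 -> substrate=0 bound=2 product=0
t=2: arr=1 -> substrate=0 bound=3 product=0
t=3: arr=2 -> substrate=0 bound=4 product=1
t=4: arr=2 -> substrate=1 bound=4 product=2
t=5: arr=3 -> substrate=3 bound=4 product=3
t=6: arr=1 -> substrate=2 bound=4 product=5
t=7: arr=3 -> substrate=4 bound=4 product=6
t=8: arr=2 -> substrate=5 bound=4 product=7
t=9: arr=1 -> substrate=4 bound=4 product=9
t=10: arr=0 -> substrate=3 bound=4 product=10
t=11: arr=1 -> substrate=3 bound=4 product=11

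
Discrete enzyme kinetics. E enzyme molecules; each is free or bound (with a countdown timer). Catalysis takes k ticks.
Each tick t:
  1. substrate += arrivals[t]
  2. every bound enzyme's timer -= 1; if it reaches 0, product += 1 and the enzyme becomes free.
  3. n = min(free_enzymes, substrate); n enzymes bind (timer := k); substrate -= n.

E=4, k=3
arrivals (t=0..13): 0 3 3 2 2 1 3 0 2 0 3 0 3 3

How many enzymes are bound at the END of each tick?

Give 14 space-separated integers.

t=0: arr=0 -> substrate=0 bound=0 product=0
t=1: arr=3 -> substrate=0 bound=3 product=0
t=2: arr=3 -> substrate=2 bound=4 product=0
t=3: arr=2 -> substrate=4 bound=4 product=0
t=4: arr=2 -> substrate=3 bound=4 product=3
t=5: arr=1 -> substrate=3 bound=4 product=4
t=6: arr=3 -> substrate=6 bound=4 product=4
t=7: arr=0 -> substrate=3 bound=4 product=7
t=8: arr=2 -> substrate=4 bound=4 product=8
t=9: arr=0 -> substrate=4 bound=4 product=8
t=10: arr=3 -> substrate=4 bound=4 product=11
t=11: arr=0 -> substrate=3 bound=4 product=12
t=12: arr=3 -> substrate=6 bound=4 product=12
t=13: arr=3 -> substrate=6 bound=4 product=15

Answer: 0 3 4 4 4 4 4 4 4 4 4 4 4 4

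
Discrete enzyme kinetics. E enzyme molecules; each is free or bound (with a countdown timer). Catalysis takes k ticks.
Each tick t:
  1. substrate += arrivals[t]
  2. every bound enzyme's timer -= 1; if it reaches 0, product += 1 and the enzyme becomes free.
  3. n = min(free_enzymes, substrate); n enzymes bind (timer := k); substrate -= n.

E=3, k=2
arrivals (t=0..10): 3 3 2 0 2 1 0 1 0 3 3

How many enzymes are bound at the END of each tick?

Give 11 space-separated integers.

t=0: arr=3 -> substrate=0 bound=3 product=0
t=1: arr=3 -> substrate=3 bound=3 product=0
t=2: arr=2 -> substrate=2 bound=3 product=3
t=3: arr=0 -> substrate=2 bound=3 product=3
t=4: arr=2 -> substrate=1 bound=3 product=6
t=5: arr=1 -> substrate=2 bound=3 product=6
t=6: arr=0 -> substrate=0 bound=2 product=9
t=7: arr=1 -> substrate=0 bound=3 product=9
t=8: arr=0 -> substrate=0 bound=1 product=11
t=9: arr=3 -> substrate=0 bound=3 product=12
t=10: arr=3 -> substrate=3 bound=3 product=12

Answer: 3 3 3 3 3 3 2 3 1 3 3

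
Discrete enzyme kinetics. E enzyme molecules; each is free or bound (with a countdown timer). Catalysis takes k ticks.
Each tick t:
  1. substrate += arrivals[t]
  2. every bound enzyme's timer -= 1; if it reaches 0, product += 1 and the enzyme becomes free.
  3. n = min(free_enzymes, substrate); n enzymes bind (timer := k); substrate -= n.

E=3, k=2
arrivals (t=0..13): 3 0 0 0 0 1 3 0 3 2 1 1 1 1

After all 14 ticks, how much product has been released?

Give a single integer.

Answer: 13

Derivation:
t=0: arr=3 -> substrate=0 bound=3 product=0
t=1: arr=0 -> substrate=0 bound=3 product=0
t=2: arr=0 -> substrate=0 bound=0 product=3
t=3: arr=0 -> substrate=0 bound=0 product=3
t=4: arr=0 -> substrate=0 bound=0 product=3
t=5: arr=1 -> substrate=0 bound=1 product=3
t=6: arr=3 -> substrate=1 bound=3 product=3
t=7: arr=0 -> substrate=0 bound=3 product=4
t=8: arr=3 -> substrate=1 bound=3 product=6
t=9: arr=2 -> substrate=2 bound=3 product=7
t=10: arr=1 -> substrate=1 bound=3 product=9
t=11: arr=1 -> substrate=1 bound=3 product=10
t=12: arr=1 -> substrate=0 bound=3 product=12
t=13: arr=1 -> substrate=0 bound=3 product=13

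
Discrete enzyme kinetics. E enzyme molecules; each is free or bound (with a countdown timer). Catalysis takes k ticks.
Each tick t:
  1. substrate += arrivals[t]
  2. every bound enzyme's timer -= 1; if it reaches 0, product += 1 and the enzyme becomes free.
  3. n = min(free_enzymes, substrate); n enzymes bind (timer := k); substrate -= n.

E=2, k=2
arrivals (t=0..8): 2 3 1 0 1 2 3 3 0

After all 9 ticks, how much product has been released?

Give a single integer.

Answer: 8

Derivation:
t=0: arr=2 -> substrate=0 bound=2 product=0
t=1: arr=3 -> substrate=3 bound=2 product=0
t=2: arr=1 -> substrate=2 bound=2 product=2
t=3: arr=0 -> substrate=2 bound=2 product=2
t=4: arr=1 -> substrate=1 bound=2 product=4
t=5: arr=2 -> substrate=3 bound=2 product=4
t=6: arr=3 -> substrate=4 bound=2 product=6
t=7: arr=3 -> substrate=7 bound=2 product=6
t=8: arr=0 -> substrate=5 bound=2 product=8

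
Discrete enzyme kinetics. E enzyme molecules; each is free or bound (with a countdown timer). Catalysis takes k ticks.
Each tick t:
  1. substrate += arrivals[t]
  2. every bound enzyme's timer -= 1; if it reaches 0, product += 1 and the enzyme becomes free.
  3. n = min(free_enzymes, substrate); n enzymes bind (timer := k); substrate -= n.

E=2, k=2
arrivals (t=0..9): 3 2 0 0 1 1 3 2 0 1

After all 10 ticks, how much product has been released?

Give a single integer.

t=0: arr=3 -> substrate=1 bound=2 product=0
t=1: arr=2 -> substrate=3 bound=2 product=0
t=2: arr=0 -> substrate=1 bound=2 product=2
t=3: arr=0 -> substrate=1 bound=2 product=2
t=4: arr=1 -> substrate=0 bound=2 product=4
t=5: arr=1 -> substrate=1 bound=2 product=4
t=6: arr=3 -> substrate=2 bound=2 product=6
t=7: arr=2 -> substrate=4 bound=2 product=6
t=8: arr=0 -> substrate=2 bound=2 product=8
t=9: arr=1 -> substrate=3 bound=2 product=8

Answer: 8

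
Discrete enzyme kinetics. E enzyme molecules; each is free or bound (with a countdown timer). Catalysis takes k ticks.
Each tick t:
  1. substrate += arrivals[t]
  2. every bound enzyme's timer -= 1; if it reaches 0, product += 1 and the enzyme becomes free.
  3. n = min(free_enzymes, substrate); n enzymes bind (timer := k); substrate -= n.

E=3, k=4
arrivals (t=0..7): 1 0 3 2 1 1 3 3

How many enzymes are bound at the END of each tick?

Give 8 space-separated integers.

t=0: arr=1 -> substrate=0 bound=1 product=0
t=1: arr=0 -> substrate=0 bound=1 product=0
t=2: arr=3 -> substrate=1 bound=3 product=0
t=3: arr=2 -> substrate=3 bound=3 product=0
t=4: arr=1 -> substrate=3 bound=3 product=1
t=5: arr=1 -> substrate=4 bound=3 product=1
t=6: arr=3 -> substrate=5 bound=3 product=3
t=7: arr=3 -> substrate=8 bound=3 product=3

Answer: 1 1 3 3 3 3 3 3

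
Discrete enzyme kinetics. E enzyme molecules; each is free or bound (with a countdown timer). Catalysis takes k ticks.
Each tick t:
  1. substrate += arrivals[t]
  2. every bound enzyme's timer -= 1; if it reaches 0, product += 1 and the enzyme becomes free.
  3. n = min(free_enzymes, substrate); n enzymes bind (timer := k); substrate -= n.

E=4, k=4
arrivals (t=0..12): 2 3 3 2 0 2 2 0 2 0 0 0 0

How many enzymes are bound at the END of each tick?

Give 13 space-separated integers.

t=0: arr=2 -> substrate=0 bound=2 product=0
t=1: arr=3 -> substrate=1 bound=4 product=0
t=2: arr=3 -> substrate=4 bound=4 product=0
t=3: arr=2 -> substrate=6 bound=4 product=0
t=4: arr=0 -> substrate=4 bound=4 product=2
t=5: arr=2 -> substrate=4 bound=4 product=4
t=6: arr=2 -> substrate=6 bound=4 product=4
t=7: arr=0 -> substrate=6 bound=4 product=4
t=8: arr=2 -> substrate=6 bound=4 product=6
t=9: arr=0 -> substrate=4 bound=4 product=8
t=10: arr=0 -> substrate=4 bound=4 product=8
t=11: arr=0 -> substrate=4 bound=4 product=8
t=12: arr=0 -> substrate=2 bound=4 product=10

Answer: 2 4 4 4 4 4 4 4 4 4 4 4 4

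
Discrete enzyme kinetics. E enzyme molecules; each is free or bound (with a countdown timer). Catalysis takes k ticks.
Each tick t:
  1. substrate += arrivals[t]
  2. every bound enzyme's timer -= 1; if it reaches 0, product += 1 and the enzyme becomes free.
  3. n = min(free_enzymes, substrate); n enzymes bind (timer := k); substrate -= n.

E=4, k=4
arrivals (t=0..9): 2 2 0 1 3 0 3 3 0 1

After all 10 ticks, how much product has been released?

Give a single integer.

Answer: 8

Derivation:
t=0: arr=2 -> substrate=0 bound=2 product=0
t=1: arr=2 -> substrate=0 bound=4 product=0
t=2: arr=0 -> substrate=0 bound=4 product=0
t=3: arr=1 -> substrate=1 bound=4 product=0
t=4: arr=3 -> substrate=2 bound=4 product=2
t=5: arr=0 -> substrate=0 bound=4 product=4
t=6: arr=3 -> substrate=3 bound=4 product=4
t=7: arr=3 -> substrate=6 bound=4 product=4
t=8: arr=0 -> substrate=4 bound=4 product=6
t=9: arr=1 -> substrate=3 bound=4 product=8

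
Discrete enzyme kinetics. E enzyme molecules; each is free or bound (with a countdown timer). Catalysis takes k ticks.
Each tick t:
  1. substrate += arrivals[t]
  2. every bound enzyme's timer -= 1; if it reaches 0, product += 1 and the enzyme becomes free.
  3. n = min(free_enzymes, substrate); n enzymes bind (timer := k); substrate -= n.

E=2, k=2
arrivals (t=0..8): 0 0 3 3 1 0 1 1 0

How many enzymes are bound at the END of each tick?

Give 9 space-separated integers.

t=0: arr=0 -> substrate=0 bound=0 product=0
t=1: arr=0 -> substrate=0 bound=0 product=0
t=2: arr=3 -> substrate=1 bound=2 product=0
t=3: arr=3 -> substrate=4 bound=2 product=0
t=4: arr=1 -> substrate=3 bound=2 product=2
t=5: arr=0 -> substrate=3 bound=2 product=2
t=6: arr=1 -> substrate=2 bound=2 product=4
t=7: arr=1 -> substrate=3 bound=2 product=4
t=8: arr=0 -> substrate=1 bound=2 product=6

Answer: 0 0 2 2 2 2 2 2 2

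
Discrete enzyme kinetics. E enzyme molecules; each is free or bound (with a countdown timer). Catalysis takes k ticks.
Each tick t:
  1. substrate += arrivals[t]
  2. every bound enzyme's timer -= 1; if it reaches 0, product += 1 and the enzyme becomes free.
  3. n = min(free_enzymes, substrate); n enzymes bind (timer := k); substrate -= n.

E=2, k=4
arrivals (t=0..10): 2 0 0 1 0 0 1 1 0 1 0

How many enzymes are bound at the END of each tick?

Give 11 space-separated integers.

t=0: arr=2 -> substrate=0 bound=2 product=0
t=1: arr=0 -> substrate=0 bound=2 product=0
t=2: arr=0 -> substrate=0 bound=2 product=0
t=3: arr=1 -> substrate=1 bound=2 product=0
t=4: arr=0 -> substrate=0 bound=1 product=2
t=5: arr=0 -> substrate=0 bound=1 product=2
t=6: arr=1 -> substrate=0 bound=2 product=2
t=7: arr=1 -> substrate=1 bound=2 product=2
t=8: arr=0 -> substrate=0 bound=2 product=3
t=9: arr=1 -> substrate=1 bound=2 product=3
t=10: arr=0 -> substrate=0 bound=2 product=4

Answer: 2 2 2 2 1 1 2 2 2 2 2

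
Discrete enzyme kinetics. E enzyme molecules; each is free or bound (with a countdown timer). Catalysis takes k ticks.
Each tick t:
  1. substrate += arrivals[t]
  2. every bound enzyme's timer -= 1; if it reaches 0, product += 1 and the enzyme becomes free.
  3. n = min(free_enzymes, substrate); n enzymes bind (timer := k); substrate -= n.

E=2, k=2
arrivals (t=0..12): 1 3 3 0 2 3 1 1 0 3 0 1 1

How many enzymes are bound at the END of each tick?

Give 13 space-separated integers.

Answer: 1 2 2 2 2 2 2 2 2 2 2 2 2

Derivation:
t=0: arr=1 -> substrate=0 bound=1 product=0
t=1: arr=3 -> substrate=2 bound=2 product=0
t=2: arr=3 -> substrate=4 bound=2 product=1
t=3: arr=0 -> substrate=3 bound=2 product=2
t=4: arr=2 -> substrate=4 bound=2 product=3
t=5: arr=3 -> substrate=6 bound=2 product=4
t=6: arr=1 -> substrate=6 bound=2 product=5
t=7: arr=1 -> substrate=6 bound=2 product=6
t=8: arr=0 -> substrate=5 bound=2 product=7
t=9: arr=3 -> substrate=7 bound=2 product=8
t=10: arr=0 -> substrate=6 bound=2 product=9
t=11: arr=1 -> substrate=6 bound=2 product=10
t=12: arr=1 -> substrate=6 bound=2 product=11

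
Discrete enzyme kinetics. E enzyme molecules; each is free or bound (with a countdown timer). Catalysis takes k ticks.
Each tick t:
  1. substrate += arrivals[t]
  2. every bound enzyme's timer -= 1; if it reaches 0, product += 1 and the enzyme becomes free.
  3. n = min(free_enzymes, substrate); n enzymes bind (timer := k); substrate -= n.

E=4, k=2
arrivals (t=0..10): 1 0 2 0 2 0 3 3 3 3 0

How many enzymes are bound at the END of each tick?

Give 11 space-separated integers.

t=0: arr=1 -> substrate=0 bound=1 product=0
t=1: arr=0 -> substrate=0 bound=1 product=0
t=2: arr=2 -> substrate=0 bound=2 product=1
t=3: arr=0 -> substrate=0 bound=2 product=1
t=4: arr=2 -> substrate=0 bound=2 product=3
t=5: arr=0 -> substrate=0 bound=2 product=3
t=6: arr=3 -> substrate=0 bound=3 product=5
t=7: arr=3 -> substrate=2 bound=4 product=5
t=8: arr=3 -> substrate=2 bound=4 product=8
t=9: arr=3 -> substrate=4 bound=4 product=9
t=10: arr=0 -> substrate=1 bound=4 product=12

Answer: 1 1 2 2 2 2 3 4 4 4 4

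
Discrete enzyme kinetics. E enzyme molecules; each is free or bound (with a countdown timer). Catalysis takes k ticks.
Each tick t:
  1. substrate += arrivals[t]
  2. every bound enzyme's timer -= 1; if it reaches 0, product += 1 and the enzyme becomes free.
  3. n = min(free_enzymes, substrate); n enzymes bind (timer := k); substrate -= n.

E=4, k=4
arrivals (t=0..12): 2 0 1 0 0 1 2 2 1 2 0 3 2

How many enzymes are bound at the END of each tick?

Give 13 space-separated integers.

Answer: 2 2 3 3 1 2 3 4 4 4 4 4 4

Derivation:
t=0: arr=2 -> substrate=0 bound=2 product=0
t=1: arr=0 -> substrate=0 bound=2 product=0
t=2: arr=1 -> substrate=0 bound=3 product=0
t=3: arr=0 -> substrate=0 bound=3 product=0
t=4: arr=0 -> substrate=0 bound=1 product=2
t=5: arr=1 -> substrate=0 bound=2 product=2
t=6: arr=2 -> substrate=0 bound=3 product=3
t=7: arr=2 -> substrate=1 bound=4 product=3
t=8: arr=1 -> substrate=2 bound=4 product=3
t=9: arr=2 -> substrate=3 bound=4 product=4
t=10: arr=0 -> substrate=1 bound=4 product=6
t=11: arr=3 -> substrate=3 bound=4 product=7
t=12: arr=2 -> substrate=5 bound=4 product=7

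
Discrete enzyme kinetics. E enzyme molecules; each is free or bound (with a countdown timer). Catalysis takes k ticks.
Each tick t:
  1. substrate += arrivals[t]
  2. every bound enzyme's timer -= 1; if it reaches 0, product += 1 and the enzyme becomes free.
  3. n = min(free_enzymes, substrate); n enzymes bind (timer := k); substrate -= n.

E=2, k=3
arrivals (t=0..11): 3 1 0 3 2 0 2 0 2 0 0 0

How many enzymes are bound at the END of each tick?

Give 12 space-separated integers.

Answer: 2 2 2 2 2 2 2 2 2 2 2 2

Derivation:
t=0: arr=3 -> substrate=1 bound=2 product=0
t=1: arr=1 -> substrate=2 bound=2 product=0
t=2: arr=0 -> substrate=2 bound=2 product=0
t=3: arr=3 -> substrate=3 bound=2 product=2
t=4: arr=2 -> substrate=5 bound=2 product=2
t=5: arr=0 -> substrate=5 bound=2 product=2
t=6: arr=2 -> substrate=5 bound=2 product=4
t=7: arr=0 -> substrate=5 bound=2 product=4
t=8: arr=2 -> substrate=7 bound=2 product=4
t=9: arr=0 -> substrate=5 bound=2 product=6
t=10: arr=0 -> substrate=5 bound=2 product=6
t=11: arr=0 -> substrate=5 bound=2 product=6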